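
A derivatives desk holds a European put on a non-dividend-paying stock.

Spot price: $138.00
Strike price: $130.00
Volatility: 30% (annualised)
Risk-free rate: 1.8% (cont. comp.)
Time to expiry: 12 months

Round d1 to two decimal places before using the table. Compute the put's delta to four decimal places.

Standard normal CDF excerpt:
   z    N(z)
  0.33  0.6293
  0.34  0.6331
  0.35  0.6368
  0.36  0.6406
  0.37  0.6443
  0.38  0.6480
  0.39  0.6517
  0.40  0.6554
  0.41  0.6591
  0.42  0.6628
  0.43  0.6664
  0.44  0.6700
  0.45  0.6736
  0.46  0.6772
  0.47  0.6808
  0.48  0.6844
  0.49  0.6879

-0.3409

σ√T = 0.3 × 1.0000 = 0.3000
d₁ = [ln(138/130) + (0.018 + 0.3²/2)·1] / 0.3000 = [0.0597 + 0.0630] / 0.3000 = 0.4091 → 0.41
N(d₁) = N(0.41) = 0.6591
Δ_put = N(d₁) − 1 = 0.6591 − 1 = -0.3409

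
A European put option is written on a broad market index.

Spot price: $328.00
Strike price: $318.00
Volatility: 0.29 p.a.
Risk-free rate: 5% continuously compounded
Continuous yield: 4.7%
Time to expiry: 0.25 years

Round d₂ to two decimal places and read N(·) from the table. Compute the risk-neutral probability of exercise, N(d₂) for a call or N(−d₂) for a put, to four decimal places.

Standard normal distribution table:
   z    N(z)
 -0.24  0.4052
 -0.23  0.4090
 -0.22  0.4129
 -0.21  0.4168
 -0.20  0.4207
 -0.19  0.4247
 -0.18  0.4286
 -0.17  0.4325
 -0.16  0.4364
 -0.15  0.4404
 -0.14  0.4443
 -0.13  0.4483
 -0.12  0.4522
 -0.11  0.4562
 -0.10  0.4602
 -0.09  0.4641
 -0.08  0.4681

0.4404

σ√T = 0.29 × 0.5000 = 0.1450
ln(S/K) + (r − q + σ²/2)T = ln(328/318) + (0.05 − 0.047 + 0.29²/2)·0.25 = 0.0310 + 0.0113 = 0.0422
d₁ = 0.0422 / 0.1450 = 0.2912 which rounds to 0.29
d₂ = d₁ − σ√T = 0.2912 − 0.1450 = 0.1462 which rounds to 0.15
Pr(exercise) under Q = N(−d₂) = N(-0.15) = 0.4404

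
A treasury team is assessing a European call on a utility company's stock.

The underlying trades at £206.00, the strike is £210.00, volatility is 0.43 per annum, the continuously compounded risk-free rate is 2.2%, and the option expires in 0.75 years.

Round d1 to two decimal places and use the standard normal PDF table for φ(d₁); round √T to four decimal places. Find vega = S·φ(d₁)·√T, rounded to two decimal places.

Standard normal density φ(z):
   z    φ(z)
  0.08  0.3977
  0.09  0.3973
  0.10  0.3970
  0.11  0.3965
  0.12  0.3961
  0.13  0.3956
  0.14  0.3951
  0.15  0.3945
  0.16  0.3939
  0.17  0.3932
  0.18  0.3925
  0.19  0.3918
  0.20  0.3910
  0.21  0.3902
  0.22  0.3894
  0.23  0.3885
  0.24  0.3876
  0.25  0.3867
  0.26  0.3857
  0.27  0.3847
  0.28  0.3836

σ√T = 0.43·√0.75 = 0.3724
d₁ = [ln(206/210) + (0.022 + 0.43²/2)·0.75] / 0.3724 = [-0.0192 + 0.0858] / 0.3724 = 0.1789 → 0.18
√T = √0.75 = 0.8660
φ(d₁) = φ(0.18) = 0.3925
vega = S·φ(d₁)·√T = 206·0.3925·0.8660 = 70.0204

70.02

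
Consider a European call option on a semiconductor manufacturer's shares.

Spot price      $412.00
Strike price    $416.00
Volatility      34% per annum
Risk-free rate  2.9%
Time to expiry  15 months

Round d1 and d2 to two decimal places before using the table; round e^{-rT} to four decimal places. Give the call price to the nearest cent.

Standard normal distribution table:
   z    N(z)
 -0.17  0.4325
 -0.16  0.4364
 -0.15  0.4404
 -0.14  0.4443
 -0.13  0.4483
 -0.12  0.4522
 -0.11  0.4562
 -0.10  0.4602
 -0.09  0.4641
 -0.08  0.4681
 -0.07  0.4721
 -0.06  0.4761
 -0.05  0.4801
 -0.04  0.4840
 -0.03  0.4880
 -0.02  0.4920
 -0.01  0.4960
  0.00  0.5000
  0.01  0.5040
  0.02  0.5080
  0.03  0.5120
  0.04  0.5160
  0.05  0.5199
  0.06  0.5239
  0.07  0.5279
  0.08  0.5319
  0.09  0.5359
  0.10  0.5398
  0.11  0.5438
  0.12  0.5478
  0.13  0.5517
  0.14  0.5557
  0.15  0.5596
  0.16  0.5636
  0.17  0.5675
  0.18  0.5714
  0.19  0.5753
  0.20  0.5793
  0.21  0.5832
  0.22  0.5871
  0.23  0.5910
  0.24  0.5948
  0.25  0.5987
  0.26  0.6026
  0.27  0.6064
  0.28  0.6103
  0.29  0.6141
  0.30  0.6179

$66.85

σ√T = 0.34 × 1.1180 = 0.3801
d₁ = [ln(412/416) + (0.029 + ½·0.34²)·1.25] / (σ√T) = (-0.0097 + 0.1085) / 0.3801 = 0.2600 which rounds to 0.26
d₂ = 0.2600 − 0.3801 = -0.1201 which rounds to -0.12
exp(−rT) = exp(−0.029·1.25) = 0.9644
N(d₁) = N(0.26) = 0.6026;  N(d₂) = N(-0.12) = 0.4522
C = 412·0.6026 − 416·0.9644·0.4522 = 248.2712 − 181.4183 = 66.8529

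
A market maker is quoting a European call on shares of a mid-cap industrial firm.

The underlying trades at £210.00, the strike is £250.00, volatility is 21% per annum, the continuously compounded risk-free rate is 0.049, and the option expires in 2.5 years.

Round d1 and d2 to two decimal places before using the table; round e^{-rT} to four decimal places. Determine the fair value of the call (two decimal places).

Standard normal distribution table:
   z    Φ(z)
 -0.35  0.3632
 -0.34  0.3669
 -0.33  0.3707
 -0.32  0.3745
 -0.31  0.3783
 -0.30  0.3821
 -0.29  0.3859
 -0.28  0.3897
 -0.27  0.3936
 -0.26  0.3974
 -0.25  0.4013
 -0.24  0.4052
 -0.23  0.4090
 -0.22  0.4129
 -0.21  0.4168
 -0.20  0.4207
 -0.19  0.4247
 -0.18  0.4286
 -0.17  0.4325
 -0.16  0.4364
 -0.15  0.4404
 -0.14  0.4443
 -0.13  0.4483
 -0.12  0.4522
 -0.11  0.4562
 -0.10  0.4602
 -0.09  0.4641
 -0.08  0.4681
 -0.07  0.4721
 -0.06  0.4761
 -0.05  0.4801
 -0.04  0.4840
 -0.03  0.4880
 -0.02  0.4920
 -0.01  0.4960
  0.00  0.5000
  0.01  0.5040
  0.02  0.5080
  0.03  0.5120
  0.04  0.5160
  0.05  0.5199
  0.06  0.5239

σ√T = 0.21 × 1.5811 = 0.3320
ln(S/K) + (r + σ²/2)T = ln(210/250) + (0.049 + 0.21²/2)·2.5 = -0.1744 + 0.1776 = 0.0033
d₁ = 0.0033 / 0.3320 = 0.0099 ⇒ 0.01
d₂ = d₁ − σ√T = 0.0099 − 0.3320 = -0.3222 ⇒ -0.32
e^(−rT) = e^(−0.049·2.5) = 0.8847
C = 210·N(0.01) − 250·0.8847·N(-0.32) = 210·0.5040 − 250·0.8847·0.3745 = 105.8400 − 82.8300 = 23.0100

£23.01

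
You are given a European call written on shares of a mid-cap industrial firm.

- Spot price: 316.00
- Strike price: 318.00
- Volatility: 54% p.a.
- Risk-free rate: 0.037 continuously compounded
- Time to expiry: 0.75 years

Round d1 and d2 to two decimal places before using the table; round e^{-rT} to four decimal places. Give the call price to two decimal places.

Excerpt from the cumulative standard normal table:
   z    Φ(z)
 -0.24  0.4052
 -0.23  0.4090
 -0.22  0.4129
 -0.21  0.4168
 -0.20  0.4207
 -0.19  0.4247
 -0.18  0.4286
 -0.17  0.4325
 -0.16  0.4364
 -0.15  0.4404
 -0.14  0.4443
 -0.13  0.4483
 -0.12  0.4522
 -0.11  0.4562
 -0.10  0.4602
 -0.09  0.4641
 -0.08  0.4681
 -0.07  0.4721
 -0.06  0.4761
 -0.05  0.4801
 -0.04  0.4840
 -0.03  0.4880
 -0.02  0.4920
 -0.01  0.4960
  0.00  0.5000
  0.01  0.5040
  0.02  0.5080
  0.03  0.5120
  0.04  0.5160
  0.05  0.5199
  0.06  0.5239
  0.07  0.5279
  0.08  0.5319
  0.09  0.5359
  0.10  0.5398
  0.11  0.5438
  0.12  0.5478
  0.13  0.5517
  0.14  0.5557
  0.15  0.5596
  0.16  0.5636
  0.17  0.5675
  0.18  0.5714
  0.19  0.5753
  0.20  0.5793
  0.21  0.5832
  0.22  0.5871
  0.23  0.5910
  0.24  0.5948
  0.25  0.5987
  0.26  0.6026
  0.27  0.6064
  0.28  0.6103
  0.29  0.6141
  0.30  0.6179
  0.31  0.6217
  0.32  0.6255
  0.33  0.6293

61.50

σ√T = 0.54·√0.75 = 0.4677
d₁ = [ln(316/318) + (0.037 + ½·0.54²)·0.75] / (σ√T) = (-0.0063 + 0.1371) / 0.4677 = 0.2797 ⇒ 0.28
d₂ = 0.2797 − 0.4677 = -0.1880 ⇒ -0.19
e^(−rT) = e^(−0.037·0.75) = 0.9726
N(d₁) = N(0.28) = 0.6103;  N(d₂) = N(-0.19) = 0.4247
C = 316·0.6103 − 318·0.9726·0.4247 = 192.8548 − 131.3541 = 61.5007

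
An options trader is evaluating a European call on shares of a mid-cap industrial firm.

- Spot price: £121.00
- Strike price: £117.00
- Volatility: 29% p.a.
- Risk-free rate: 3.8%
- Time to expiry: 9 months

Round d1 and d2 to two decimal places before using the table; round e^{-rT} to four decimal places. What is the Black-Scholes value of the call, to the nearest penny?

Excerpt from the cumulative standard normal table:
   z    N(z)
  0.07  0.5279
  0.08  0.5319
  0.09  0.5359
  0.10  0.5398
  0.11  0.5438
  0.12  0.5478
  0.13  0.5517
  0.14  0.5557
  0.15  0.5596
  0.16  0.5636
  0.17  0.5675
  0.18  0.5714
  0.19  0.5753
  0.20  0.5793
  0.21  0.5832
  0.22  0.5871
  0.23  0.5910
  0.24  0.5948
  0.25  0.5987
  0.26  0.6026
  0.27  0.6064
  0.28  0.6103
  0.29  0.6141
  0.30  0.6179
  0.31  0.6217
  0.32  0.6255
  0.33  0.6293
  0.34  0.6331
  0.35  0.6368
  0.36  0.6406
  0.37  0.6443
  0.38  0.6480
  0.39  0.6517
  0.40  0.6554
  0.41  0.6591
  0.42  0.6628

σ√T = 0.29·√0.75 = 0.2511
ln(S/K) + (r + σ²/2)T = ln(121/117) + (0.038 + 0.29²/2)·0.75 = 0.0336 + 0.0600 = 0.0937
d₁ = 0.0937 / 0.2511 = 0.3729 ≈ 0.37
d₂ = d₁ − σ√T = 0.3729 − 0.2511 = 0.1218 ≈ 0.12
exp(−rT) = exp(−0.038·0.75) = 0.9719
N(d₁) = N(0.37) = 0.6443;  N(d₂) = N(0.12) = 0.5478
C = 121·0.6443 − 117·0.9719·0.5478 = 77.9603 − 62.2916 = 15.6687

£15.67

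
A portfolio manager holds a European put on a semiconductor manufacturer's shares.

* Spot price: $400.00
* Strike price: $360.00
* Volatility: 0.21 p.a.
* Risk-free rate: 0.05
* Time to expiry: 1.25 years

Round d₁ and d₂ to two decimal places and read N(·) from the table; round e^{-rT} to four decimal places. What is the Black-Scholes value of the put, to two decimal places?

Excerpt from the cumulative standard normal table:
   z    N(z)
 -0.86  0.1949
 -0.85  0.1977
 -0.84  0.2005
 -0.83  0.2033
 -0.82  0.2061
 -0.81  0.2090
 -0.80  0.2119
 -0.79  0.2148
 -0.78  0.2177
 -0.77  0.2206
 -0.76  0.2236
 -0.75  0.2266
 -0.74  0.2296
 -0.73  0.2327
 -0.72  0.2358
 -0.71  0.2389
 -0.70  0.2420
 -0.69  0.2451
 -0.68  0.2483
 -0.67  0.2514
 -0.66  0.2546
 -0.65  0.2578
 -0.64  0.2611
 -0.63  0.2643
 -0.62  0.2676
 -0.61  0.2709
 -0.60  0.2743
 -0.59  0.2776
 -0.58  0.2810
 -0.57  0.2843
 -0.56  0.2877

$11.44

T = 1.25;  σ√T = 0.2348
d₁ = [ln(400/360) + (0.05 + ½·0.21²)·1.25] / (σ√T) = (0.1054 + 0.0901) / 0.2348 = 0.8323 → 0.83
d₂ = 0.8323 − 0.2348 = 0.5976 → 0.60
exp(−rT) = exp(−0.05·1.25) = 0.9394
N(−d₂) = N(-0.60) = 0.2743;  N(−d₁) = N(-0.83) = 0.2033
P = 360·0.9394·0.2743 − 400·0.2033 = 92.7639 − 81.3200 = 11.4439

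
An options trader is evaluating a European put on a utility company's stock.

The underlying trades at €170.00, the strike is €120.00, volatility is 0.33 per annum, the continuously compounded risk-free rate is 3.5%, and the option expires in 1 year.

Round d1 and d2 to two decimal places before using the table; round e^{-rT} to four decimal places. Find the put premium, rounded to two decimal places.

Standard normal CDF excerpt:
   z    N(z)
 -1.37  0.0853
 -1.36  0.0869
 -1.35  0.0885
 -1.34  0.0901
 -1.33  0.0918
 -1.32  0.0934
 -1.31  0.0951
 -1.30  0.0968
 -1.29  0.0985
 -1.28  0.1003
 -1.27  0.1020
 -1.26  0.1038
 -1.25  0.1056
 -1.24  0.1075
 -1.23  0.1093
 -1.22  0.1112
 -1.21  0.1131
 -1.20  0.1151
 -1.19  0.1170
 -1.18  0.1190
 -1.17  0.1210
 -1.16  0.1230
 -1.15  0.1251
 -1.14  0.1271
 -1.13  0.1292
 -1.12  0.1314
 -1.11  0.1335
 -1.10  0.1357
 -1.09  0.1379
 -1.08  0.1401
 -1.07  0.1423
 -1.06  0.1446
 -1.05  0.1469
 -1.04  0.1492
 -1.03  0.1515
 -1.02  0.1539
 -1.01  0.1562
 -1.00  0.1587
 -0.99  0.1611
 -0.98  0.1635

€2.78

σ√T = 0.33·√1 = 0.3300
d₁ = [ln(170/120) + (0.035 + 0.33²/2)·1] / 0.3300 = [0.3483 + 0.0895] / 0.3300 = 1.3265 → 1.33
d₂ = d₁ − σ√T = 1.3265 − 0.3300 = 0.9965 → 1.00
exp(−rT) = exp(−0.035·1) = 0.9656
N(−d₂) = N(-1.00) = 0.1587;  N(−d₁) = N(-1.33) = 0.0918
P = 120·0.9656·0.1587 − 170·0.0918 = 18.3889 − 15.6060 = 2.7829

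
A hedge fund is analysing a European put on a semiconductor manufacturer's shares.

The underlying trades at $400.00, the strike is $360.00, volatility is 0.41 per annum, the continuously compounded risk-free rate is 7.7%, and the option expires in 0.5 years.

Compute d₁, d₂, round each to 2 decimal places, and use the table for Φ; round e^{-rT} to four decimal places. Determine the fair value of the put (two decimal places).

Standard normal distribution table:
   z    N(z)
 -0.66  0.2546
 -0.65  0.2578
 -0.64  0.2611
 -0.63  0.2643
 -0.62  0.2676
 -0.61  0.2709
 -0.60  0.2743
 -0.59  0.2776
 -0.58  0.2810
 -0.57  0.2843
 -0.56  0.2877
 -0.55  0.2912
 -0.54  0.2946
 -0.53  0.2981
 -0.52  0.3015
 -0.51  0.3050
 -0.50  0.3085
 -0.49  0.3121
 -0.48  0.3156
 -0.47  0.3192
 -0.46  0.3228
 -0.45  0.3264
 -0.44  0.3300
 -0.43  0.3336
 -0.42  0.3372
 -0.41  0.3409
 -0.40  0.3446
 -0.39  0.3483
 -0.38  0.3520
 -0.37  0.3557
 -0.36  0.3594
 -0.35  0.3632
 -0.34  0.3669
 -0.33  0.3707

$21.37

σ√T = 0.41·√0.5 = 0.2899
d₁ = [ln(400/360) + (0.077 + 0.41²/2)·0.5] / 0.2899 = [0.1054 + 0.0805] / 0.2899 = 0.6412 ⇒ 0.64
d₂ = d₁ − σ√T = 0.6412 − 0.2899 = 0.3513 ⇒ 0.35
exp(−rT) = exp(−0.077·0.5) = 0.9622
P = 360·0.9622·N(-0.35) − 400·N(-0.64) = 360·0.9622·0.3632 − 400·0.2611 = 125.8096 − 104.4400 = 21.3696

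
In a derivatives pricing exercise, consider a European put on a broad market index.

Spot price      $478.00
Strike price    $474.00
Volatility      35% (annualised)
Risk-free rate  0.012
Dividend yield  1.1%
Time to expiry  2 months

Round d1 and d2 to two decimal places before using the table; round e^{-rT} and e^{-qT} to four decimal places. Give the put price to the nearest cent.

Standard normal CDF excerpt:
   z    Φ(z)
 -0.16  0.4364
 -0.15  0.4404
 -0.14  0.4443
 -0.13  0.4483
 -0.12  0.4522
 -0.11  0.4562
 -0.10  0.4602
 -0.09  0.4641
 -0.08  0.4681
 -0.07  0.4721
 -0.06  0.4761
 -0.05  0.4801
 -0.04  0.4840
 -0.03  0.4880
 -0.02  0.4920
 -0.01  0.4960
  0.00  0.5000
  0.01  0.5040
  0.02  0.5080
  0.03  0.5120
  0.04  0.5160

$24.52

σ√T = 0.35 × 0.4082 = 0.1429
d₁ = [ln(478/474) + (0.012 − 0.011 + 0.35²/2)·0.1667] / 0.1429 = [0.0084 + 0.0104] / 0.1429 = 0.1314 which rounds to 0.13
d₂ = d₁ − σ√T = 0.1314 − 0.1429 = -0.0115 which rounds to -0.01
e^(−qT) = e^(−0.011·0.1667) = 0.9982;  e^(−rT) = e^(−0.012·0.1667) = 0.9980
N(−d₂) = N(0.01) = 0.5040;  N(−d₁) = N(-0.13) = 0.4483
P = 474·0.9980·0.5040 − 478·0.9982·0.4483 = 238.4182 − 213.9017 = 24.5165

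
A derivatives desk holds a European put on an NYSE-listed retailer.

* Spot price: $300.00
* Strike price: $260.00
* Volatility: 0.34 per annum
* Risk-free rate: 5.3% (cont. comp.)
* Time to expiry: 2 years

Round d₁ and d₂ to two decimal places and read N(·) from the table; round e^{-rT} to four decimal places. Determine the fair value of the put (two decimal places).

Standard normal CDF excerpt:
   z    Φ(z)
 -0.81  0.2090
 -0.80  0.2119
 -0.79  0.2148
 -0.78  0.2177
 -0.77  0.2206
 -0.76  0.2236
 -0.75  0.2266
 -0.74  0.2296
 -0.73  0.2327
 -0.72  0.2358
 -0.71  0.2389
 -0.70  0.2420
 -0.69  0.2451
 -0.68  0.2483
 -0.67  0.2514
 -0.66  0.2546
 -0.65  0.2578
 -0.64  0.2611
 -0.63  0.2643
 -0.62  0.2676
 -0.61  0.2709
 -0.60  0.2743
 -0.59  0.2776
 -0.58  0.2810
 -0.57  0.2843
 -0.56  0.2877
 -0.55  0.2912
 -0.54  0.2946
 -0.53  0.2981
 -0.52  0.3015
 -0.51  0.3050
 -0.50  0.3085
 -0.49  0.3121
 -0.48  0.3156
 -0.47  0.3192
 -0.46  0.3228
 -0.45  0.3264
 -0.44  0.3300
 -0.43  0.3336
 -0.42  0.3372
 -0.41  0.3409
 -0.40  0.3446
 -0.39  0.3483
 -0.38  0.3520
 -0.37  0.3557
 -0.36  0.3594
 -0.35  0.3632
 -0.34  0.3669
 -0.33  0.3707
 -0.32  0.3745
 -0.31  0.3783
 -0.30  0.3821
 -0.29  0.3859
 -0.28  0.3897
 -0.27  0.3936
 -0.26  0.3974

σ√T = 0.34·√2 = 0.4808
ln(S/K) + (r + σ²/2)T = ln(300/260) + (0.053 + 0.34²/2)·2 = 0.1431 + 0.2216 = 0.3647
d₁ = 0.3647 / 0.4808 = 0.7585 ≈ 0.76
d₂ = d₁ − σ√T = 0.7585 − 0.4808 = 0.2776 ≈ 0.28
exp(−rT) = exp(−0.053·2) = 0.8994
P = 260·0.8994·N(-0.28) − 300·N(-0.76) = 260·0.8994·0.3897 − 300·0.2236 = 91.1290 − 67.0800 = 24.0490

$24.05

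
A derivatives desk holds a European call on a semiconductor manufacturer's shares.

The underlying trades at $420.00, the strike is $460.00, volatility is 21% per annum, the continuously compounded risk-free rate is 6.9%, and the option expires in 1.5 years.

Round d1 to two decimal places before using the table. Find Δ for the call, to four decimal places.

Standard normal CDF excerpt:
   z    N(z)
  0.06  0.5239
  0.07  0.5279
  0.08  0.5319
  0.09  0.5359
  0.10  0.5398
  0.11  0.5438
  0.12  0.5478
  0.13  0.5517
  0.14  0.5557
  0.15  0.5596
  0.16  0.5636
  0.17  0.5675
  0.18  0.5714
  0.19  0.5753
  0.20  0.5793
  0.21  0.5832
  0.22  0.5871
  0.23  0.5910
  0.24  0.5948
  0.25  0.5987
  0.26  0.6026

0.5714

T = 1.5;  σ√T = 0.2572
d₁ = [ln(420/460) + (0.069 + ½·0.21²)·1.5] / (σ√T) = (-0.0910 + 0.1366) / 0.2572 = 0.1773 → 0.18
N(d₁) = N(0.18) = 0.5714
Δ_call = N(d₁) = 0.5714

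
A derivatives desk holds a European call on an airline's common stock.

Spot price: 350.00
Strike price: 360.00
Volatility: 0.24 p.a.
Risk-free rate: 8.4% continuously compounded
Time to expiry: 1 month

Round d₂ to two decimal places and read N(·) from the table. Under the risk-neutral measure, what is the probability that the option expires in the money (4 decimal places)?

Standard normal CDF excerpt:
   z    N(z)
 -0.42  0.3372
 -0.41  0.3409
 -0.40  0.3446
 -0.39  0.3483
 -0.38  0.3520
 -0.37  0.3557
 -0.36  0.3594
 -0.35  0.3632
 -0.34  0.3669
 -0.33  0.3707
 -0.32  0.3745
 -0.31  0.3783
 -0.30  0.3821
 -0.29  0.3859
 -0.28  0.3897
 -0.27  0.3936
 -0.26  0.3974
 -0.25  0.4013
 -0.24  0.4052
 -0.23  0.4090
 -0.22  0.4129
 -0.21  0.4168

T = 0.08333;  σ√T = 0.0693
d₁ = [ln(350/360) + (0.084 + ½·0.24²)·0.08333] / (σ√T) = (-0.0282 + 0.0094) / 0.0693 = -0.2709 which rounds to -0.27
d₂ = -0.2709 − 0.0693 = -0.3402 which rounds to -0.34
Pr(exercise) under Q = N(d₂) = 0.3669

0.3669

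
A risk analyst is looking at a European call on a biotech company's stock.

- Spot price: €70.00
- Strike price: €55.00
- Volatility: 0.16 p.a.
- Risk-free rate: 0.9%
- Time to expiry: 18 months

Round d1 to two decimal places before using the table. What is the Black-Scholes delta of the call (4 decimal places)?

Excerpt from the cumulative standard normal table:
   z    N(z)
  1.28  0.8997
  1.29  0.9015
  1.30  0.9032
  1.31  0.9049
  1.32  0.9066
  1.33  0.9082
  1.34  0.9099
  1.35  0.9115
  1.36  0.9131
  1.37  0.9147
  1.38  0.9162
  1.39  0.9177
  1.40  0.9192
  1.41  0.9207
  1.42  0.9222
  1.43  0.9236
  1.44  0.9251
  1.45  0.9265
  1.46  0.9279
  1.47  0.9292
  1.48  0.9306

0.9192

σ√T = 0.16·√1.5 = 0.1960
d₁ = [ln(70/55) + (0.009 + 0.16²/2)·1.5] / 0.1960 = [0.2412 + 0.0327] / 0.1960 = 1.3975 which rounds to 1.40
N(d₁) = N(1.40) = 0.9192
Δ_call = N(d₁) = 0.9192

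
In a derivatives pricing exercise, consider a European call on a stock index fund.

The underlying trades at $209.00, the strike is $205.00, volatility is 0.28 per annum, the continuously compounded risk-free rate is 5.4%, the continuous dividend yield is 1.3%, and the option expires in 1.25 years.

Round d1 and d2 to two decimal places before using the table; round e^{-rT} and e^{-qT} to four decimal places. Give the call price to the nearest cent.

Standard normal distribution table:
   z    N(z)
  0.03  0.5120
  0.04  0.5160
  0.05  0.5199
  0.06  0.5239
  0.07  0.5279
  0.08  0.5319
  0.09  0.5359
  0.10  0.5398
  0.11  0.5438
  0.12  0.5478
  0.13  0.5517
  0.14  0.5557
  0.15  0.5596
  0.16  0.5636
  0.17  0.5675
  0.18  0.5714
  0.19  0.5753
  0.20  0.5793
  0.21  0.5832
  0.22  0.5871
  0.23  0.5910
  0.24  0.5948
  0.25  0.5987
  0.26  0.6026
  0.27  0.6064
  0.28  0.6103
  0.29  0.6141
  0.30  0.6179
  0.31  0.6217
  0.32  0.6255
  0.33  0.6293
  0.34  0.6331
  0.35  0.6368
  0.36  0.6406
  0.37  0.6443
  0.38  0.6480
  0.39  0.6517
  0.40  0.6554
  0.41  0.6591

σ√T = 0.28 × 1.1180 = 0.3130
d₁ = [ln(209/205) + (0.054 − 0.013 + 0.28²/2)·1.25] / 0.3130 = [0.0193 + 0.1003] / 0.3130 = 0.3820 → 0.38
d₂ = d₁ − σ√T = 0.3820 − 0.3130 = 0.0689 → 0.07
e^(−qT) = e^(−0.013·1.25) = 0.9839;  e^(−rT) = e^(−0.054·1.25) = 0.9347
N(d₁) = N(0.38) = 0.6480;  N(d₂) = N(0.07) = 0.5279
C = 209·0.9839·0.6480 − 205·0.9347·0.5279 = 133.2515 − 101.1528 = 32.0988

$32.10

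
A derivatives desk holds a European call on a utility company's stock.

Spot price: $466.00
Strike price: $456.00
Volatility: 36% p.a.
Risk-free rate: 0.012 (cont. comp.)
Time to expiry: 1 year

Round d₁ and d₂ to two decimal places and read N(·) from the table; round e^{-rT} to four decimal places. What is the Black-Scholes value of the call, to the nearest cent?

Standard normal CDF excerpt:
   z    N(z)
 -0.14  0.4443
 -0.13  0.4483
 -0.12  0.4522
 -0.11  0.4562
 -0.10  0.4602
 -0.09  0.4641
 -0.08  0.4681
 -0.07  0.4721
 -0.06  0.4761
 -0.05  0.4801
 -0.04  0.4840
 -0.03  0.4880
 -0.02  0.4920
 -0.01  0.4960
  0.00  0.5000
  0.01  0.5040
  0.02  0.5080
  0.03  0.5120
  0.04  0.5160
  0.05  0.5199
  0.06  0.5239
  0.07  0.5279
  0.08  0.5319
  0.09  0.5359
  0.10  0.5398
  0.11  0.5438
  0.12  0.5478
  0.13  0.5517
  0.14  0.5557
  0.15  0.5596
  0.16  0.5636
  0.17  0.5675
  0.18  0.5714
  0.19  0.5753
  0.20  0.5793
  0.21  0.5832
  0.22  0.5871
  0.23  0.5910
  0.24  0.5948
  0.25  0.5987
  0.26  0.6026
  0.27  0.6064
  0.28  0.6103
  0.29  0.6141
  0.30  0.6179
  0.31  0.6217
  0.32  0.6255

$73.47

σ√T = 0.36 × 1.0000 = 0.3600
d₁ = [ln(466/456) + (0.012 + ½·0.36²)·1] / (σ√T) = (0.0217 + 0.0768) / 0.3600 = 0.2736 ⇒ 0.27
d₂ = 0.2736 − 0.3600 = -0.0864 ⇒ -0.09
e^(−rT) = e^(−0.012·1) = 0.9881
C = 466·N(0.27) − 456·0.9881·N(-0.09) = 466·0.6064 − 456·0.9881·0.4641 = 282.5824 − 209.1112 = 73.4712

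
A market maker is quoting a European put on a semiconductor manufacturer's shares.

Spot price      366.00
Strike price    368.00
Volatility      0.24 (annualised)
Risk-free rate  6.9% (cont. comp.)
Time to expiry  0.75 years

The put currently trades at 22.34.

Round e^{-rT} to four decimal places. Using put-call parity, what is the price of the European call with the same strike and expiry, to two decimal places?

exp(−rT) = exp(−0.069·0.75) = 0.9496
Put-call parity: C − P = S − K·e^(−rT) = 366 − 368·0.9496 = 366 − 349.4528 = 16.5472
C = P + (C − P) = 22.34 + (16.5472) = 38.8872

38.89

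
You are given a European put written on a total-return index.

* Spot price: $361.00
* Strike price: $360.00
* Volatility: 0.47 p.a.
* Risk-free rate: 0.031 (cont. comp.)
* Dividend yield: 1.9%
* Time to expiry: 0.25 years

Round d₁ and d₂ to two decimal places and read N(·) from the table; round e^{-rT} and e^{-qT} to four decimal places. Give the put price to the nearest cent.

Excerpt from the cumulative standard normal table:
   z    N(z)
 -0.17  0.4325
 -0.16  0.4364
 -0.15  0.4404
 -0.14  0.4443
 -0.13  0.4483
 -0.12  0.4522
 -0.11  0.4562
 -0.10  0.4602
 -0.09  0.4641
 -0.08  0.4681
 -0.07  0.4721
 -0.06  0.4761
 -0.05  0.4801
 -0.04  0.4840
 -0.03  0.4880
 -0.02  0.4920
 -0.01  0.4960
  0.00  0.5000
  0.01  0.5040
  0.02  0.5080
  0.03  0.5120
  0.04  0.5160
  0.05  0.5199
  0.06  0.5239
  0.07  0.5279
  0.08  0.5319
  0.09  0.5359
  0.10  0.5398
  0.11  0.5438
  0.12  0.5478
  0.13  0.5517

σ√T = 0.47·√0.25 = 0.2350
d₁ = [ln(361/360) + (0.031 − 0.019 + 0.47²/2)·0.25] / 0.2350 = [0.0028 + 0.0306] / 0.2350 = 0.1421 → 0.14
d₂ = d₁ − σ√T = 0.1421 − 0.2350 = -0.0929 → -0.09
e^(−qT) = e^(−0.019·0.25) = 0.9953;  e^(−rT) = e^(−0.031·0.25) = 0.9923
N(−d₂) = N(0.09) = 0.5359;  N(−d₁) = N(-0.14) = 0.4443
P = 360·0.9923·0.5359 − 361·0.9953·0.4443 = 191.4385 − 159.6385 = 31.8000

$31.80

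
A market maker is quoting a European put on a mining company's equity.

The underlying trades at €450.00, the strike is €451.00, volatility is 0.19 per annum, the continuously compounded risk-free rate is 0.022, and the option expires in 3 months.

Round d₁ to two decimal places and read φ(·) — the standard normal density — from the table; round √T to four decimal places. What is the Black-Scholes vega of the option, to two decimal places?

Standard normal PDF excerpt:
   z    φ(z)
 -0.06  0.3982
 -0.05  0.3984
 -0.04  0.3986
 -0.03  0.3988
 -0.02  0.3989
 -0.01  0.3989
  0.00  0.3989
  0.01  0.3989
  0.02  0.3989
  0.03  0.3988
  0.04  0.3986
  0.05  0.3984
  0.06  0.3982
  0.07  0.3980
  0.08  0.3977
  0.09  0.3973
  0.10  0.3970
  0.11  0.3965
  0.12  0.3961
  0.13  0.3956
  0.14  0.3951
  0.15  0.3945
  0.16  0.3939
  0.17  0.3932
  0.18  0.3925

89.48

T = 0.25;  σ√T = 0.0950
d₁ = [ln(450/451) + (0.022 + ½·0.19²)·0.25] / (σ√T) = (-0.0022 + 0.0100) / 0.0950 = 0.0820 which rounds to 0.08
√T = √0.25 = 0.5000
φ(d₁) = φ(0.08) = 0.3977
vega = S·φ(d₁)·√T = 450·0.3977·0.5000 = 89.4825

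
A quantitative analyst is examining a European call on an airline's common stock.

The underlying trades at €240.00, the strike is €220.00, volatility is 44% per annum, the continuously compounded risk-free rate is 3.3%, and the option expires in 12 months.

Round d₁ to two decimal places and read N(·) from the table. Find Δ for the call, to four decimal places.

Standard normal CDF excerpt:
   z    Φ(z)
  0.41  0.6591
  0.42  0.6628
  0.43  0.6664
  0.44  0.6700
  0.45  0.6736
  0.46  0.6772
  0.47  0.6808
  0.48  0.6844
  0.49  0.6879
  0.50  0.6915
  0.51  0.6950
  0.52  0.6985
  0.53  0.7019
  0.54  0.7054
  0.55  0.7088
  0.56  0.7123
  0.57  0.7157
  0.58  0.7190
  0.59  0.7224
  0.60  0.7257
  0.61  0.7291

0.6879

T = 1;  σ√T = 0.4400
d₁ = [ln(240/220) + (0.033 + 0.44²/2)·1] / 0.4400 = [0.0870 + 0.1298] / 0.4400 = 0.4928 → 0.49
N(d₁) = N(0.49) = 0.6879
Δ_call = N(d₁) = 0.6879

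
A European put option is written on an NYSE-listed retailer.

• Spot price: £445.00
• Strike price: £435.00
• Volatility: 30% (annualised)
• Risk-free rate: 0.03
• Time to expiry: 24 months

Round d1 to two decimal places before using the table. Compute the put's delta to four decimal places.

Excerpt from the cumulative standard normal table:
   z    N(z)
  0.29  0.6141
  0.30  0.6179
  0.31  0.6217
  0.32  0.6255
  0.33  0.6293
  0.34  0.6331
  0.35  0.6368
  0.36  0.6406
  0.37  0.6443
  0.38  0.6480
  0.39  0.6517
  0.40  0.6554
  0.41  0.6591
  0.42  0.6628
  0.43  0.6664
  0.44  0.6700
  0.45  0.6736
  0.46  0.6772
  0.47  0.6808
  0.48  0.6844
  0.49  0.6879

-0.3409

σ√T = 0.3·√2 = 0.4243
d₁ = [ln(445/435) + (0.03 + 0.3²/2)·2] / 0.4243 = [0.0227 + 0.1500] / 0.4243 = 0.4071 which rounds to 0.41
N(d₁) = N(0.41) = 0.6591
Δ_put = N(d₁) − 1 = 0.6591 − 1 = -0.3409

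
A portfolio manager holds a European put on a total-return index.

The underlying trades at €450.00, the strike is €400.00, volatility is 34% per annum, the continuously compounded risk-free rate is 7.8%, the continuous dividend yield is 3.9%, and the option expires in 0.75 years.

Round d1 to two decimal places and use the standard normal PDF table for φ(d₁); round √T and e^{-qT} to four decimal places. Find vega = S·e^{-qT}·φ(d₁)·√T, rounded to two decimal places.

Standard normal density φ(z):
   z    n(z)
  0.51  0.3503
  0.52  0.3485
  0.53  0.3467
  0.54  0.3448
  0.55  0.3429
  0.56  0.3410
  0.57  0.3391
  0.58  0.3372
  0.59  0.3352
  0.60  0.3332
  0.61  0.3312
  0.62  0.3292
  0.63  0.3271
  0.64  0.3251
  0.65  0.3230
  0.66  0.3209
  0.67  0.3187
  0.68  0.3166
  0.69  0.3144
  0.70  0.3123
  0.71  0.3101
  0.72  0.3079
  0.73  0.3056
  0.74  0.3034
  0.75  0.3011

122.25

σ√T = 0.34·√0.75 = 0.2944
d₁ = [ln(450/400) + (0.078 − 0.039 + 0.34²/2)·0.75] / 0.2944 = [0.1178 + 0.0726] / 0.2944 = 0.6466 → 0.65
√T = √0.75 = 0.8660
φ(d₁) = φ(0.65) = 0.3230
exp(−qT) = exp(−0.039·0.75) = 0.9712
vega = S·exp(−qT)·φ(d₁)·√T = 450·0.9712·0.3230·0.8660 = 122.2480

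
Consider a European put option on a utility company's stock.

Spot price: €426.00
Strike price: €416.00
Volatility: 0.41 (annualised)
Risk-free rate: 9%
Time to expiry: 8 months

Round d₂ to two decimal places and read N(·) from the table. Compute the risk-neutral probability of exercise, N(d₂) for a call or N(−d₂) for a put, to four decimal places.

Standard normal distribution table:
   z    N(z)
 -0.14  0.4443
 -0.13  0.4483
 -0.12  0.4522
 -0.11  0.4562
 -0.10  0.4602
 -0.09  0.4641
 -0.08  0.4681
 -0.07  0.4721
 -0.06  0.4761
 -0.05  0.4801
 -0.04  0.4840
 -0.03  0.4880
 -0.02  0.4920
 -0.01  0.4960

T = 0.6667;  σ√T = 0.3348
d₁ = [ln(426/416) + (0.09 + ½·0.41²)·0.6667] / (σ√T) = (0.0238 + 0.1160) / 0.3348 = 0.4176 which rounds to 0.42
d₂ = 0.4176 − 0.3348 = 0.0828 which rounds to 0.08
Risk-neutral Pr[S_T < K] = N(−d₂) = N(-0.08) = 0.4681

0.4681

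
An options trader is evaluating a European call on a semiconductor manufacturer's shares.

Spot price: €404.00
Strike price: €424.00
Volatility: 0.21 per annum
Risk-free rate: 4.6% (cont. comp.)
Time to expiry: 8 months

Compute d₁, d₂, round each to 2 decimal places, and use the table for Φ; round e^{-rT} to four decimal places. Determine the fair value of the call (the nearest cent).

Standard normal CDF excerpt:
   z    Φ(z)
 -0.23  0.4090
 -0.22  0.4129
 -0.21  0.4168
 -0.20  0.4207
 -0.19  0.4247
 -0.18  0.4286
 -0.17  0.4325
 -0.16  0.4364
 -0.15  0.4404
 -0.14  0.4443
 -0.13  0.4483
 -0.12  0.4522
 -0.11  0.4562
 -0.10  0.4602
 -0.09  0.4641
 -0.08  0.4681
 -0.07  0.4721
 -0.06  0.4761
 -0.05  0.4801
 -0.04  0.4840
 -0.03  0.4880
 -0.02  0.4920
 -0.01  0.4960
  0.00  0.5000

€24.13

T = 0.6667;  σ√T = 0.1715
d₁ = [ln(404/424) + (0.046 + ½·0.21²)·0.6667] / (σ√T) = (-0.0483 + 0.0454) / 0.1715 = -0.0172 → -0.02
d₂ = -0.0172 − 0.1715 = -0.1887 → -0.19
exp(−rT) = exp(−0.046·0.6667) = 0.9698
N(d₁) = N(-0.02) = 0.4920;  N(d₂) = N(-0.19) = 0.4247
C = 404·0.4920 − 424·0.9698·0.4247 = 198.7680 − 174.6346 = 24.1334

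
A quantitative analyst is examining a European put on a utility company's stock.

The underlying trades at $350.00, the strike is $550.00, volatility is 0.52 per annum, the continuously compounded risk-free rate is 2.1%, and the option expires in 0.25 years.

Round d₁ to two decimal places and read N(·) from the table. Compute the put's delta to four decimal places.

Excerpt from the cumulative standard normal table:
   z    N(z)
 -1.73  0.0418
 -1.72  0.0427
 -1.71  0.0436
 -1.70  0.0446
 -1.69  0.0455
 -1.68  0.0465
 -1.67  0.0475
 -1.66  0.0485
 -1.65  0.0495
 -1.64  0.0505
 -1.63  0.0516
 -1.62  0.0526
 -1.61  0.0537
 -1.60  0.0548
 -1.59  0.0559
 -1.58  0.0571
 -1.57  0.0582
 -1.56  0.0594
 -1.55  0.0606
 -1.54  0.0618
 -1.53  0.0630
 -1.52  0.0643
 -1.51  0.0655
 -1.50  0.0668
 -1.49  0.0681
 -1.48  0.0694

T = 0.25;  σ√T = 0.2600
d₁ = [ln(350/550) + (0.021 + ½·0.52²)·0.25] / (σ√T) = (-0.4520 + 0.0391) / 0.2600 = -1.5882 → -1.59
N(d₁) = N(-1.59) = 0.0559
Δ_put = N(d₁) − 1 = 0.0559 − 1 = -0.9441

-0.9441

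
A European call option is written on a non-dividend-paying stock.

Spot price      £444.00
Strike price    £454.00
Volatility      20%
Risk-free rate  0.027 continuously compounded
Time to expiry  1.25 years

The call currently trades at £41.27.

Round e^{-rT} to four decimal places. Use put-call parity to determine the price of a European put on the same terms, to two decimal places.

exp(−rT) = exp(−0.027·1.25) = 0.9668
Put-call parity: C − P = S − K·e^(−rT) = 444 − 454·0.9668 = 444 − 438.9272 = 5.0728
P = C − (C − P) = 41.27 − (5.0728) = 36.1972

£36.20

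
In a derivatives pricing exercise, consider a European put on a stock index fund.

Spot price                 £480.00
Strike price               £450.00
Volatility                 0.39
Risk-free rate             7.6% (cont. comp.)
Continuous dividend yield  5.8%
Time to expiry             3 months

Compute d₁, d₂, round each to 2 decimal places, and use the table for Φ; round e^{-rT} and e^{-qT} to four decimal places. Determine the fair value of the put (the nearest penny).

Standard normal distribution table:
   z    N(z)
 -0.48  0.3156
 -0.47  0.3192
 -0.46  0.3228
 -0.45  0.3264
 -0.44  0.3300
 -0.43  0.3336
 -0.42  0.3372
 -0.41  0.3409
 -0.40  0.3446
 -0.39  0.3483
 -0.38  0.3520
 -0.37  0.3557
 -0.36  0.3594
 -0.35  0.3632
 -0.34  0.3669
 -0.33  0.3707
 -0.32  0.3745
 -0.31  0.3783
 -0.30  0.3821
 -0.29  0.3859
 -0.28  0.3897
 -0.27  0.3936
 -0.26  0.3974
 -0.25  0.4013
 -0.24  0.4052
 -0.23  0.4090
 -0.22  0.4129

£21.05

σ√T = 0.39 × 0.5000 = 0.1950
d₁ = [ln(480/450) + (0.076 − 0.058 + ½·0.39²)·0.25] / (σ√T) = (0.0645 + 0.0235) / 0.1950 = 0.4515 ⇒ 0.45
d₂ = 0.4515 − 0.1950 = 0.2565 ⇒ 0.26
exp(−qT) = exp(−0.058·0.25) = 0.9856;  exp(−rT) = exp(−0.076·0.25) = 0.9812
P = 450·0.9812·N(-0.26) − 480·0.9856·N(-0.45) = 450·0.9812·0.3974 − 480·0.9856·0.3264 = 175.4680 − 154.4159 = 21.0521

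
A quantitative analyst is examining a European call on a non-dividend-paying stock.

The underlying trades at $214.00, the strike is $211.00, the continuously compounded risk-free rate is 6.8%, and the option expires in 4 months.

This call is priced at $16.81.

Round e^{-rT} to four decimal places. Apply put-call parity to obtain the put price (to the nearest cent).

$9.08

e^(−rT) = e^(−0.068·0.3333) = 0.9776
Put-call parity: C − P = S − K·e^(−rT) = 214 − 211·0.9776 = 214 − 206.2736 = 7.7264
P = C − (C − P) = 16.81 − (7.7264) = 9.0836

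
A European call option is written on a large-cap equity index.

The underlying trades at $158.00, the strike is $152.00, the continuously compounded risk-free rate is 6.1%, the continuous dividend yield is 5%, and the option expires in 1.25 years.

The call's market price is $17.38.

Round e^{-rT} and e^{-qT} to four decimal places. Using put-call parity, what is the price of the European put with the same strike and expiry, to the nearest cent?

exp(−qT) = exp(−0.05·1.25) = 0.9394;  exp(−rT) = exp(−0.061·1.25) = 0.9266
Put-call parity: C − P = S·e^(−qT) − K·e^(−rT) = 158·0.9394 − 152·0.9266 = 148.4252 − 140.8432 = 7.5820
P = C − (C − P) = 17.38 − (7.5820) = 9.7980

$9.80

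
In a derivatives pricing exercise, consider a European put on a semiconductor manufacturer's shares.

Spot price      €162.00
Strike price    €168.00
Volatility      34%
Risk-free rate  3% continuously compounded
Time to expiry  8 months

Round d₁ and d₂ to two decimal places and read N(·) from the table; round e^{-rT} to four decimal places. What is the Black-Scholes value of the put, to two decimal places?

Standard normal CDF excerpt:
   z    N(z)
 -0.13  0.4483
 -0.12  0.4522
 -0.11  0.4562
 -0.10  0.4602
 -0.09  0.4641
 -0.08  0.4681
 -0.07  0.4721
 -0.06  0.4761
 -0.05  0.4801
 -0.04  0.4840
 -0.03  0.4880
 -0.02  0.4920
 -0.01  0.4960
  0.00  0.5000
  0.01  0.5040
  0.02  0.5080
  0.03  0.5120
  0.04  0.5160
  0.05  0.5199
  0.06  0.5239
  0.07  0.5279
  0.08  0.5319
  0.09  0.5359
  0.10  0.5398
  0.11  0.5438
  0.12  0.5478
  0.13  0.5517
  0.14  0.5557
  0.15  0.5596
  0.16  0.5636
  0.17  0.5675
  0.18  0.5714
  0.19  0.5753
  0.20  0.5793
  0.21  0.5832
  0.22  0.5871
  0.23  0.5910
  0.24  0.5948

€19.56

T = 0.6667;  σ√T = 0.2776
d₁ = [ln(162/168) + (0.03 + 0.34²/2)·0.6667] / 0.2776 = [-0.0364 + 0.0585] / 0.2776 = 0.0798 which rounds to 0.08
d₂ = d₁ − σ√T = 0.0798 − 0.2776 = -0.1978 which rounds to -0.20
e^(−rT) = e^(−0.03·0.6667) = 0.9802
N(−d₂) = N(0.20) = 0.5793;  N(−d₁) = N(-0.08) = 0.4681
P = 168·0.9802·0.5793 − 162·0.4681 = 95.3954 − 75.8322 = 19.5632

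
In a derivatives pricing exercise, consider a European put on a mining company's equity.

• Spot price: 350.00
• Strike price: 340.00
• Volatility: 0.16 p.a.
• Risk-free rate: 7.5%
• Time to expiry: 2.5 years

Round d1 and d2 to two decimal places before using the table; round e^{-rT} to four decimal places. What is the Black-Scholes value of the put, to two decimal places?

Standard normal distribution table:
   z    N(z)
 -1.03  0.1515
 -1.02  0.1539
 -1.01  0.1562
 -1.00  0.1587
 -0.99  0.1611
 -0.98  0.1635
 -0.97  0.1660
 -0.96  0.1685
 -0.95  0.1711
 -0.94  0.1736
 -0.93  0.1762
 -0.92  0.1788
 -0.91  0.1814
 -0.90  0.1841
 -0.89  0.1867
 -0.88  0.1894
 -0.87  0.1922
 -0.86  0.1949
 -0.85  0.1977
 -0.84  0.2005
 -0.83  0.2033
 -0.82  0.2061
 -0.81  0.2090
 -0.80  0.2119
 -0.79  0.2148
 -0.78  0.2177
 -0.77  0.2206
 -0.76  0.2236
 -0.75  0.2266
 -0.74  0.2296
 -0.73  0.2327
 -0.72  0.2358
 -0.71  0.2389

8.36

T = 2.5;  σ√T = 0.2530
ln(S/K) + (r + σ²/2)T = ln(350/340) + (0.075 + 0.16²/2)·2.5 = 0.0290 + 0.2195 = 0.2485
d₁ = 0.2485 / 0.2530 = 0.9822 which rounds to 0.98
d₂ = d₁ − σ√T = 0.9822 − 0.2530 = 0.7293 which rounds to 0.73
exp(−rT) = exp(−0.075·2.5) = 0.8290
N(−d₂) = N(-0.73) = 0.2327;  N(−d₁) = N(-0.98) = 0.1635
P = 340·0.8290·0.2327 − 350·0.1635 = 65.5888 − 57.2250 = 8.3638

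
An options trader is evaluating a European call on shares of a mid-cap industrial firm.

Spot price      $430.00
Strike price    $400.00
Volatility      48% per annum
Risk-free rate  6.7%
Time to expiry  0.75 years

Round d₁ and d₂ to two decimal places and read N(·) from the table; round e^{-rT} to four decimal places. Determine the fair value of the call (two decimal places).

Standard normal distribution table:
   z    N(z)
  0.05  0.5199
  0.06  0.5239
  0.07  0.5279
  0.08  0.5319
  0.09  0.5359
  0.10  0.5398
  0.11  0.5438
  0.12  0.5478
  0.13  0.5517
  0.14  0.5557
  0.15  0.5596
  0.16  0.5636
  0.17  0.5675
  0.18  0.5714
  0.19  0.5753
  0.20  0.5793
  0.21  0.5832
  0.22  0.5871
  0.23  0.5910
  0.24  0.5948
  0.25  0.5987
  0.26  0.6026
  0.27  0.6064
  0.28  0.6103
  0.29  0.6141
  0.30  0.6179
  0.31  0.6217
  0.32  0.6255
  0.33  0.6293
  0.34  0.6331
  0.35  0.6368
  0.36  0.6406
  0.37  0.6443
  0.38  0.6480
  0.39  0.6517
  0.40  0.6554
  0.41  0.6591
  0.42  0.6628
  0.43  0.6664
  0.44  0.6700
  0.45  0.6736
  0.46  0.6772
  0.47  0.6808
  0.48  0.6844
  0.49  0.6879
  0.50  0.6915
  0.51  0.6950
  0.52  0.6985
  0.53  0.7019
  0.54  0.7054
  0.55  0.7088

$93.49

σ√T = 0.48·√0.75 = 0.4157
d₁ = [ln(430/400) + (0.067 + 0.48²/2)·0.75] / 0.4157 = [0.0723 + 0.1366] / 0.4157 = 0.5027 ≈ 0.50
d₂ = d₁ − σ√T = 0.5027 − 0.4157 = 0.0870 ≈ 0.09
exp(−rT) = exp(−0.067·0.75) = 0.9510
N(d₁) = N(0.50) = 0.6915;  N(d₂) = N(0.09) = 0.5359
C = 430·0.6915 − 400·0.9510·0.5359 = 297.3450 − 203.8564 = 93.4886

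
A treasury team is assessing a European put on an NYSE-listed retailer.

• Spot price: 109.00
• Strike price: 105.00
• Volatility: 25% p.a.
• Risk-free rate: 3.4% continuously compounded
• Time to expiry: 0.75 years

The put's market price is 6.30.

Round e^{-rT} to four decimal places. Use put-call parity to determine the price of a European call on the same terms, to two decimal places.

exp(−rT) = exp(−0.034·0.75) = 0.9748
Put-call parity: C − P = S − K·e^(−rT) = 109 − 105·0.9748 = 109 − 102.3540 = 6.6460
C = P + (C − P) = 6.30 + (6.6460) = 12.9460

12.95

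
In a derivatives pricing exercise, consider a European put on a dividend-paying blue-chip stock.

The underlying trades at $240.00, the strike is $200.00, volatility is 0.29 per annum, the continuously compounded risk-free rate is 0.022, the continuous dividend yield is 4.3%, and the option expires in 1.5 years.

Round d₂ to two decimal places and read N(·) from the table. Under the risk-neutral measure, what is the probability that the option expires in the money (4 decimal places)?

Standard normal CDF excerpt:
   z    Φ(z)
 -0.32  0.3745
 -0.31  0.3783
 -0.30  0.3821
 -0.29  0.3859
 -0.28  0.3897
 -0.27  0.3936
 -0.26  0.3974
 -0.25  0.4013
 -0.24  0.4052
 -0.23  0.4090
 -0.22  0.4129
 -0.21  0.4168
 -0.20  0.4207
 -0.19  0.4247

0.4013

σ√T = 0.29·√1.5 = 0.3552
d₁ = [ln(240/200) + (0.022 − 0.043 + ½·0.29²)·1.5] / (σ√T) = (0.1823 + 0.0316) / 0.3552 = 0.6022 which rounds to 0.60
d₂ = 0.6022 − 0.3552 = 0.2471 which rounds to 0.25
Risk-neutral Pr[S_T < K] = N(−d₂) = N(-0.25) = 0.4013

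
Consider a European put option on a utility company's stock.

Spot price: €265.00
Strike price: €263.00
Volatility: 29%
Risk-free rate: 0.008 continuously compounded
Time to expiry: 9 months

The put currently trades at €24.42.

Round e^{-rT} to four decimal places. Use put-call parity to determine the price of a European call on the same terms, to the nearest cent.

e^(−rT) = e^(−0.008·0.75) = 0.9940
Put-call parity: C − P = S − K·e^(−rT) = 265 − 263·0.9940 = 265 − 261.4220 = 3.5780
C = P + (C − P) = 24.42 + (3.5780) = 27.9980

€28.00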